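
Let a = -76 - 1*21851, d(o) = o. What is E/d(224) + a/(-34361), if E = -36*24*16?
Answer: -14690463/240527 ≈ -61.076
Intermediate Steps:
E = -13824 (E = -864*16 = -13824)
a = -21927 (a = -76 - 21851 = -21927)
E/d(224) + a/(-34361) = -13824/224 - 21927/(-34361) = -13824*1/224 - 21927*(-1/34361) = -432/7 + 21927/34361 = -14690463/240527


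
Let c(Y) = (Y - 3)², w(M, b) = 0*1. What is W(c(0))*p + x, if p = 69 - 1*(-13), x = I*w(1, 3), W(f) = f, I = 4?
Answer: 738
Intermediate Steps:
w(M, b) = 0
c(Y) = (-3 + Y)²
x = 0 (x = 4*0 = 0)
p = 82 (p = 69 + 13 = 82)
W(c(0))*p + x = (-3 + 0)²*82 + 0 = (-3)²*82 + 0 = 9*82 + 0 = 738 + 0 = 738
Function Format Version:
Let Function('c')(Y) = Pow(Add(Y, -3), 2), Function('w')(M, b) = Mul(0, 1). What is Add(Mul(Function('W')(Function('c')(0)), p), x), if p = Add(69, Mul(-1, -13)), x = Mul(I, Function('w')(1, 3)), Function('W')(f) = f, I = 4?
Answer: 738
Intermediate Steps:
Function('w')(M, b) = 0
Function('c')(Y) = Pow(Add(-3, Y), 2)
x = 0 (x = Mul(4, 0) = 0)
p = 82 (p = Add(69, 13) = 82)
Add(Mul(Function('W')(Function('c')(0)), p), x) = Add(Mul(Pow(Add(-3, 0), 2), 82), 0) = Add(Mul(Pow(-3, 2), 82), 0) = Add(Mul(9, 82), 0) = Add(738, 0) = 738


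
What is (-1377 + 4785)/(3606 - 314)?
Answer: 852/823 ≈ 1.0352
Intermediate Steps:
(-1377 + 4785)/(3606 - 314) = 3408/3292 = 3408*(1/3292) = 852/823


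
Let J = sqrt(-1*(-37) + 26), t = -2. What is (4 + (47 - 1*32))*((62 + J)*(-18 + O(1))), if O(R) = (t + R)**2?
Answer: -20026 - 969*sqrt(7) ≈ -22590.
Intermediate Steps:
J = 3*sqrt(7) (J = sqrt(37 + 26) = sqrt(63) = 3*sqrt(7) ≈ 7.9373)
O(R) = (-2 + R)**2
(4 + (47 - 1*32))*((62 + J)*(-18 + O(1))) = (4 + (47 - 1*32))*((62 + 3*sqrt(7))*(-18 + (-2 + 1)**2)) = (4 + (47 - 32))*((62 + 3*sqrt(7))*(-18 + (-1)**2)) = (4 + 15)*((62 + 3*sqrt(7))*(-18 + 1)) = 19*((62 + 3*sqrt(7))*(-17)) = 19*(-1054 - 51*sqrt(7)) = -20026 - 969*sqrt(7)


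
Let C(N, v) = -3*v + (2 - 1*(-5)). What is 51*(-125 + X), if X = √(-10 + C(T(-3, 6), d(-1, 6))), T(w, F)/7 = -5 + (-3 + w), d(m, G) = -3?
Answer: -6375 + 51*√6 ≈ -6250.1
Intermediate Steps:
T(w, F) = -56 + 7*w (T(w, F) = 7*(-5 + (-3 + w)) = 7*(-8 + w) = -56 + 7*w)
C(N, v) = 7 - 3*v (C(N, v) = -3*v + (2 + 5) = -3*v + 7 = 7 - 3*v)
X = √6 (X = √(-10 + (7 - 3*(-3))) = √(-10 + (7 + 9)) = √(-10 + 16) = √6 ≈ 2.4495)
51*(-125 + X) = 51*(-125 + √6) = -6375 + 51*√6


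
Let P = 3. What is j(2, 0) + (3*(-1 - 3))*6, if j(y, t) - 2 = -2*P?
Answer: -76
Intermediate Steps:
j(y, t) = -4 (j(y, t) = 2 - 2*3 = 2 - 6 = -4)
j(2, 0) + (3*(-1 - 3))*6 = -4 + (3*(-1 - 3))*6 = -4 + (3*(-4))*6 = -4 - 12*6 = -4 - 72 = -76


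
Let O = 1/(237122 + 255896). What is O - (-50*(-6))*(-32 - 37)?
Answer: 10205472601/493018 ≈ 20700.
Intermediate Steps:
O = 1/493018 ≈ 2.0283e-6
O - (-50*(-6))*(-32 - 37) = 1/493018 - (-50*(-6))*(-32 - 37) = 1/493018 - 300*(-69) = 1/493018 - 1*(-20700) = 1/493018 + 20700 = 10205472601/493018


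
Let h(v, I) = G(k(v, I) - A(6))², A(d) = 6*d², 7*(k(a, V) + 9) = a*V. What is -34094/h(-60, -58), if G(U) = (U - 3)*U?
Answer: -40929847/6440532280200 ≈ -6.3550e-6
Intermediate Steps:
k(a, V) = -9 + V*a/7 (k(a, V) = -9 + (a*V)/7 = -9 + (V*a)/7 = -9 + V*a/7)
G(U) = U*(-3 + U) (G(U) = (-3 + U)*U = U*(-3 + U))
h(v, I) = (-228 + I*v/7)²*(-225 + I*v/7)² (h(v, I) = (((-9 + I*v/7) - 6*6²)*(-3 + ((-9 + I*v/7) - 6*6²)))² = (((-9 + I*v/7) - 6*36)*(-3 + ((-9 + I*v/7) - 6*36)))² = (((-9 + I*v/7) - 1*216)*(-3 + ((-9 + I*v/7) - 1*216)))² = (((-9 + I*v/7) - 216)*(-3 + ((-9 + I*v/7) - 216)))² = ((-225 + I*v/7)*(-3 + (-225 + I*v/7)))² = ((-225 + I*v/7)*(-228 + I*v/7))² = ((-228 + I*v/7)*(-225 + I*v/7))² = (-228 + I*v/7)²*(-225 + I*v/7)²)
-34094/h(-60, -58) = -34094*2401/((-1596 - 58*(-60))²*(-1575 - 58*(-60))²) = -34094*2401/((-1596 + 3480)²*(-1575 + 3480)²) = -34094/((1/2401)*1884²*1905²) = -34094/((1/2401)*3549456*3629025) = -34094/12881064560400/2401 = -34094*2401/12881064560400 = -40929847/6440532280200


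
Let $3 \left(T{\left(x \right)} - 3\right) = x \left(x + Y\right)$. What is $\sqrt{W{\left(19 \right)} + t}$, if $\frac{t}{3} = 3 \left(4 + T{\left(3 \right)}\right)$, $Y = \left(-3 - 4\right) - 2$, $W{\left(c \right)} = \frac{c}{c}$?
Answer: $\sqrt{10} \approx 3.1623$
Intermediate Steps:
$W{\left(c \right)} = 1$
$Y = -9$ ($Y = \left(-3 - 4\right) - 2 = -7 - 2 = -9$)
$T{\left(x \right)} = 3 + \frac{x \left(-9 + x\right)}{3}$ ($T{\left(x \right)} = 3 + \frac{x \left(x - 9\right)}{3} = 3 + \frac{x \left(-9 + x\right)}{3}$)
$t = 9$ ($t = 3 \cdot 3 \left(4 + \left(3 - 9 + \frac{3^{2}}{3}\right)\right) = 3 \cdot 3 \left(4 + \left(3 - 9 + \frac{1}{3} \cdot 9\right)\right) = 3 \cdot 3 \left(4 + \left(3 - 9 + 3\right)\right) = 3 \cdot 3 \left(4 - 3\right) = 3 \cdot 3 \cdot 1 = 3 \cdot 3 = 9$)
$\sqrt{W{\left(19 \right)} + t} = \sqrt{1 + 9} = \sqrt{10}$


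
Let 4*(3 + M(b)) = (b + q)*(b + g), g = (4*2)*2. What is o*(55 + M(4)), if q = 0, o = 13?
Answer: 936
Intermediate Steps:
g = 16 (g = 8*2 = 16)
M(b) = -3 + b*(16 + b)/4 (M(b) = -3 + ((b + 0)*(b + 16))/4 = -3 + (b*(16 + b))/4 = -3 + b*(16 + b)/4)
o*(55 + M(4)) = 13*(55 + (-3 + 4*4 + (¼)*4²)) = 13*(55 + (-3 + 16 + (¼)*16)) = 13*(55 + (-3 + 16 + 4)) = 13*(55 + 17) = 13*72 = 936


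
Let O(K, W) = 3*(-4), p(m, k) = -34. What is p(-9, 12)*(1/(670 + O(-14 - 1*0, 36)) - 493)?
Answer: 5514681/329 ≈ 16762.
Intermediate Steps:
O(K, W) = -12
p(-9, 12)*(1/(670 + O(-14 - 1*0, 36)) - 493) = -34*(1/(670 - 12) - 493) = -34*(1/658 - 493) = -34*(-324393/658) = 5514681/329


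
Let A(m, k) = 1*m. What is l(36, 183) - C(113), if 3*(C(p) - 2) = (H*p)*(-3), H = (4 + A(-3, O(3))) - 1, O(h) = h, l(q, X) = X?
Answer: 181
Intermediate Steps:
A(m, k) = m
H = 0 (H = (4 - 3) - 1 = 1 - 1 = 0)
C(p) = 2 (C(p) = 2 + ((0*p)*(-3))/3 = 2 + (0*(-3))/3 = 2 + (⅓)*0 = 2 + 0 = 2)
l(36, 183) - C(113) = 183 - 1*2 = 183 - 2 = 181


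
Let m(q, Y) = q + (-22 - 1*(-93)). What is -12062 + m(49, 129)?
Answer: -11942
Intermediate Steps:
m(q, Y) = 71 + q (m(q, Y) = q + (-22 + 93) = q + 71 = 71 + q)
-12062 + m(49, 129) = -12062 + (71 + 49) = -12062 + 120 = -11942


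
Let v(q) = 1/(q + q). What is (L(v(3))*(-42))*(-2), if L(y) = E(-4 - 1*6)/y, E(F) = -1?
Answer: -504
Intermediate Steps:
v(q) = 1/(2*q)
L(y) = -1/y
(L(v(3))*(-42))*(-2) = (-1/((1/2)/3)*(-42))*(-2) = (-1/((1/2)*(1/3))*(-42))*(-2) = (-1/1/6*(-42))*(-2) = (-1*6*(-42))*(-2) = -6*(-42)*(-2) = 252*(-2) = -504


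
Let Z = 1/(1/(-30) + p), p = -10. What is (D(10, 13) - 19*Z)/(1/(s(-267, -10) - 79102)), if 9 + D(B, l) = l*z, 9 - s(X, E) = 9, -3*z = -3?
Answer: -140326948/301 ≈ -4.6620e+5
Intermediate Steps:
z = 1 (z = -⅓*(-3) = 1)
s(X, E) = 0 (s(X, E) = 9 - 1*9 = 9 - 9 = 0)
D(B, l) = -9 + l (D(B, l) = -9 + l*1 = -9 + l)
Z = -30/301 (Z = 1/(1/(-30) - 10) = 1/(-1/30 - 10) = 1/(-301/30) = -30/301 ≈ -0.099668)
(D(10, 13) - 19*Z)/(1/(s(-267, -10) - 79102)) = ((-9 + 13) - 19*(-30/301))/(1/(0 - 79102)) = (4 + 570/301)/(1/(-79102)) = 1774/(301*(-1/79102)) = (1774/301)*(-79102) = -140326948/301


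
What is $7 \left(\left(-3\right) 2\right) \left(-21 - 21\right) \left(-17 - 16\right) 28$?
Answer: $-1629936$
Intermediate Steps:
$7 \left(\left(-3\right) 2\right) \left(-21 - 21\right) \left(-17 - 16\right) 28 = 7 \left(-6\right) \left(\left(-42\right) \left(-33\right)\right) 28 = \left(-42\right) 1386 \cdot 28 = \left(-58212\right) 28 = -1629936$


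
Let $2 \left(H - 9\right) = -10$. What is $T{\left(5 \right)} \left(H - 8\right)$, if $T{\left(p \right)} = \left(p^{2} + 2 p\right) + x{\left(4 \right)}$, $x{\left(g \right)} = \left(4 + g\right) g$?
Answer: $-268$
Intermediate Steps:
$H = 4$ ($H = 9 + \frac{1}{2} \left(-10\right) = 9 - 5 = 4$)
$x{\left(g \right)} = g \left(4 + g\right)$
$T{\left(p \right)} = 32 + p^{2} + 2 p$ ($T{\left(p \right)} = \left(p^{2} + 2 p\right) + 4 \left(4 + 4\right) = \left(p^{2} + 2 p\right) + 4 \cdot 8 = \left(p^{2} + 2 p\right) + 32 = 32 + p^{2} + 2 p$)
$T{\left(5 \right)} \left(H - 8\right) = \left(32 + 5^{2} + 2 \cdot 5\right) \left(4 - 8\right) = \left(32 + 25 + 10\right) \left(-4\right) = 67 \left(-4\right) = -268$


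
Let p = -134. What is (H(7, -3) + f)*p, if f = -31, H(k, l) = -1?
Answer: 4288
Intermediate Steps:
(H(7, -3) + f)*p = (-1 - 31)*(-134) = -32*(-134) = 4288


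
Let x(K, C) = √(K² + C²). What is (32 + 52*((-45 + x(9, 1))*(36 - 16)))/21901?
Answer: -46768/21901 + 1040*√82/21901 ≈ -1.7054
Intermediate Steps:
x(K, C) = √(C² + K²)
(32 + 52*((-45 + x(9, 1))*(36 - 16)))/21901 = (32 + 52*((-45 + √(1² + 9²))*(36 - 16)))/21901 = (32 + 52*((-45 + √(1 + 81))*20))*(1/21901) = (32 + 52*((-45 + √82)*20))*(1/21901) = (32 + 52*(-900 + 20*√82))*(1/21901) = (32 + (-46800 + 1040*√82))*(1/21901) = (-46768 + 1040*√82)*(1/21901) = -46768/21901 + 1040*√82/21901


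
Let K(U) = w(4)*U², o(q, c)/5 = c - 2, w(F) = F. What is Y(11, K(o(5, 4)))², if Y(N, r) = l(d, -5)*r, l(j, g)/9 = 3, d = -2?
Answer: 116640000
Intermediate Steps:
l(j, g) = 27 (l(j, g) = 9*3 = 27)
o(q, c) = -10 + 5*c (o(q, c) = 5*(c - 2) = 5*(-2 + c) = -10 + 5*c)
K(U) = 4*U²
Y(N, r) = 27*r
Y(11, K(o(5, 4)))² = (27*(4*(-10 + 5*4)²))² = (27*(4*(-10 + 20)²))² = (27*(4*10²))² = (27*(4*100))² = (27*400)² = 10800² = 116640000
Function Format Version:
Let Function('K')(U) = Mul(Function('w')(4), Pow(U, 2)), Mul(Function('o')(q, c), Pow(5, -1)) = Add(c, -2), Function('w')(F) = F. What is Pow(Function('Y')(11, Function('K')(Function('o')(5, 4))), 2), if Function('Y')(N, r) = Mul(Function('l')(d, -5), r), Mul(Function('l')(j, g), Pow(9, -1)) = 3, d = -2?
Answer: 116640000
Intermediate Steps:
Function('l')(j, g) = 27 (Function('l')(j, g) = Mul(9, 3) = 27)
Function('o')(q, c) = Add(-10, Mul(5, c)) (Function('o')(q, c) = Mul(5, Add(c, -2)) = Mul(5, Add(-2, c)) = Add(-10, Mul(5, c)))
Function('K')(U) = Mul(4, Pow(U, 2))
Function('Y')(N, r) = Mul(27, r)
Pow(Function('Y')(11, Function('K')(Function('o')(5, 4))), 2) = Pow(Mul(27, Mul(4, Pow(Add(-10, Mul(5, 4)), 2))), 2) = Pow(Mul(27, Mul(4, Pow(Add(-10, 20), 2))), 2) = Pow(Mul(27, Mul(4, Pow(10, 2))), 2) = Pow(Mul(27, Mul(4, 100)), 2) = Pow(Mul(27, 400), 2) = Pow(10800, 2) = 116640000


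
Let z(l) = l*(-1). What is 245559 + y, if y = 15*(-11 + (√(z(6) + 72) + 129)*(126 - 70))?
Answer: 353754 + 840*√66 ≈ 3.6058e+5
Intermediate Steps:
z(l) = -l
y = 108195 + 840*√66 (y = 15*(-11 + (√(-1*6 + 72) + 129)*(126 - 70)) = 15*(-11 + (√(-6 + 72) + 129)*56) = 15*(-11 + (√66 + 129)*56) = 15*(-11 + (129 + √66)*56) = 15*(-11 + (7224 + 56*√66)) = 15*(7213 + 56*√66) = 108195 + 840*√66 ≈ 1.1502e+5)
245559 + y = 245559 + (108195 + 840*√66) = 353754 + 840*√66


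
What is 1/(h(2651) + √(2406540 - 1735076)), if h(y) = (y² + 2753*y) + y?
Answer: 14328655/205310353437561 - 2*√167866/205310353437561 ≈ 6.9786e-8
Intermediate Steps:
h(y) = y² + 2754*y
1/(h(2651) + √(2406540 - 1735076)) = 1/(2651*(2754 + 2651) + √(2406540 - 1735076)) = 1/(2651*5405 + √671464) = 1/(14328655 + 2*√167866)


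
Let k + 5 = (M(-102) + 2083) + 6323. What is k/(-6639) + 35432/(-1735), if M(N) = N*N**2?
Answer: 1591387097/11518665 ≈ 138.16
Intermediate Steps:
M(N) = N**3
k = -1052807 (k = -5 + (((-102)**3 + 2083) + 6323) = -5 + ((-1061208 + 2083) + 6323) = -5 + (-1059125 + 6323) = -5 - 1052802 = -1052807)
k/(-6639) + 35432/(-1735) = -1052807/(-6639) + 35432/(-1735) = -1052807*(-1/6639) + 35432*(-1/1735) = 1052807/6639 - 35432/1735 = 1591387097/11518665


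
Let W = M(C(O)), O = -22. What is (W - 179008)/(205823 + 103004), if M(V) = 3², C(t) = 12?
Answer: -178999/308827 ≈ -0.57961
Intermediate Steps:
M(V) = 9
W = 9
(W - 179008)/(205823 + 103004) = (9 - 179008)/(205823 + 103004) = -178999/308827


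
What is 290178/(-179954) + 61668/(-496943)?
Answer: -77649664563/44713440311 ≈ -1.7366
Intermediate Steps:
290178/(-179954) + 61668/(-496943) = 290178*(-1/179954) + 61668*(-1/496943) = -145089/89977 - 61668/496943 = -77649664563/44713440311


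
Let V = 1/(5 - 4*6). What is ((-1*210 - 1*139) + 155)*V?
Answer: 194/19 ≈ 10.211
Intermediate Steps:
V = -1/19 (V = 1/(5 - 24) = 1/(-19) = -1/19 ≈ -0.052632)
((-1*210 - 1*139) + 155)*V = ((-1*210 - 1*139) + 155)*(-1/19) = ((-210 - 139) + 155)*(-1/19) = (-349 + 155)*(-1/19) = -194*(-1/19) = 194/19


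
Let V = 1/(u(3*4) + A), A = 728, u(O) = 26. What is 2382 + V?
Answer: 1796029/754 ≈ 2382.0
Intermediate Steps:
V = 1/754 (V = 1/(26 + 728) = 1/754 ≈ 0.0013263)
2382 + V = 2382 + 1/754 = 1796029/754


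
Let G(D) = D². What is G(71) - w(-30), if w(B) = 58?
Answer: 4983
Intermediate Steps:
G(71) - w(-30) = 71² - 1*58 = 5041 - 58 = 4983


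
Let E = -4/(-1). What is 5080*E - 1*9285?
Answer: 11035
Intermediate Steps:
E = 4 (E = -4*(-1) = 4)
5080*E - 1*9285 = 5080*4 - 1*9285 = 20320 - 9285 = 11035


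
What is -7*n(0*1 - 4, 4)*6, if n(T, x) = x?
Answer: -168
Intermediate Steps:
-7*n(0*1 - 4, 4)*6 = -7*4*6 = -28*6 = -168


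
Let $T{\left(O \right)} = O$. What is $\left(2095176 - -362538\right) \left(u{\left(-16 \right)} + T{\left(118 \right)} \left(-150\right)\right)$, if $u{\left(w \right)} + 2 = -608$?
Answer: $-45000743340$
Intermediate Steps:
$u{\left(w \right)} = -610$ ($u{\left(w \right)} = -2 - 608 = -610$)
$\left(2095176 - -362538\right) \left(u{\left(-16 \right)} + T{\left(118 \right)} \left(-150\right)\right) = \left(2095176 - -362538\right) \left(-610 + 118 \left(-150\right)\right) = \left(2095176 + 362538\right) \left(-610 - 17700\right) = 2457714 \left(-18310\right) = -45000743340$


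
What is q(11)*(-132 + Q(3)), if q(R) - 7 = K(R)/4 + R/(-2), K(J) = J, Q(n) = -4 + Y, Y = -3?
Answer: -2363/4 ≈ -590.75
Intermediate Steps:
Q(n) = -7 (Q(n) = -4 - 3 = -7)
q(R) = 7 - R/4 (q(R) = 7 + (R/4 + R/(-2)) = 7 + (R*(¼) + R*(-½)) = 7 + (R/4 - R/2) = 7 - R/4)
q(11)*(-132 + Q(3)) = (7 - ¼*11)*(-132 - 7) = (7 - 11/4)*(-139) = (17/4)*(-139) = -2363/4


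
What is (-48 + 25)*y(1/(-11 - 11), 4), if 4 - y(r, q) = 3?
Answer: -23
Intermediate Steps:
y(r, q) = 1 (y(r, q) = 4 - 1*3 = 4 - 3 = 1)
(-48 + 25)*y(1/(-11 - 11), 4) = (-48 + 25)*1 = -23*1 = -23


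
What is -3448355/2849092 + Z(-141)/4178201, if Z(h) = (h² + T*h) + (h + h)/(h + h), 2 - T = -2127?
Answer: -15206540740599/11904079043492 ≈ -1.2774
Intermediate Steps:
T = 2129 (T = 2 - 1*(-2127) = 2 + 2127 = 2129)
Z(h) = 1 + h² + 2129*h (Z(h) = (h² + 2129*h) + (h + h)/(h + h) = (h² + 2129*h) + (2*h)/((2*h)) = (h² + 2129*h) + (2*h)*(1/(2*h)) = (h² + 2129*h) + 1 = 1 + h² + 2129*h)
-3448355/2849092 + Z(-141)/4178201 = -3448355/2849092 + (1 + (-141)² + 2129*(-141))/4178201 = -3448355*1/2849092 + (1 + 19881 - 300189)*(1/4178201) = -3448355/2849092 - 280307*1/4178201 = -3448355/2849092 - 280307/4178201 = -15206540740599/11904079043492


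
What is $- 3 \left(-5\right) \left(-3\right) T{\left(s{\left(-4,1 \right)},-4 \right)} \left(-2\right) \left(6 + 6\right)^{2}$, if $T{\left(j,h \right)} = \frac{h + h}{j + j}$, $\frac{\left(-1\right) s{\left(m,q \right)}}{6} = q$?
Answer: $8640$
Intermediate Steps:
$s{\left(m,q \right)} = - 6 q$
$T{\left(j,h \right)} = \frac{h}{j}$ ($T{\left(j,h \right)} = \frac{2 h}{2 j} = 2 h \frac{1}{2 j} = \frac{h}{j}$)
$- 3 \left(-5\right) \left(-3\right) T{\left(s{\left(-4,1 \right)},-4 \right)} \left(-2\right) \left(6 + 6\right)^{2} = - 3 \left(-5\right) \left(-3\right) \left(- \frac{4}{\left(-6\right) 1}\right) \left(-2\right) \left(6 + 6\right)^{2} = - 3 \cdot 15 \left(- \frac{4}{-6}\right) \left(-2\right) 12^{2} = - 3 \cdot 15 \left(\left(-4\right) \left(- \frac{1}{6}\right)\right) \left(-2\right) 144 = - 3 \cdot 15 \cdot \frac{2}{3} \left(-2\right) 144 = \left(-3\right) 10 \left(-2\right) 144 = \left(-30\right) \left(-2\right) 144 = 60 \cdot 144 = 8640$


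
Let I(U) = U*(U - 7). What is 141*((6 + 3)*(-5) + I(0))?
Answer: -6345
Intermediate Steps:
I(U) = U*(-7 + U)
141*((6 + 3)*(-5) + I(0)) = 141*((6 + 3)*(-5) + 0*(-7 + 0)) = 141*(9*(-5) + 0*(-7)) = 141*(-45 + 0) = 141*(-45) = -6345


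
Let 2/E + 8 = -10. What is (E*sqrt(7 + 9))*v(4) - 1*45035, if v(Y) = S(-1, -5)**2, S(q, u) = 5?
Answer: -405415/9 ≈ -45046.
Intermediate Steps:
E = -1/9 (E = 2/(-8 - 10) = 2/(-18) = 2*(-1/18) = -1/9 ≈ -0.11111)
v(Y) = 25 (v(Y) = 5**2 = 25)
(E*sqrt(7 + 9))*v(4) - 1*45035 = -sqrt(7 + 9)/9*25 - 1*45035 = -sqrt(16)/9*25 - 45035 = -1/9*4*25 - 45035 = -4/9*25 - 45035 = -100/9 - 45035 = -405415/9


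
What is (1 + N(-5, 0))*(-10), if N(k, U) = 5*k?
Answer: 240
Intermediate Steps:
(1 + N(-5, 0))*(-10) = (1 + 5*(-5))*(-10) = (1 - 25)*(-10) = -24*(-10) = 240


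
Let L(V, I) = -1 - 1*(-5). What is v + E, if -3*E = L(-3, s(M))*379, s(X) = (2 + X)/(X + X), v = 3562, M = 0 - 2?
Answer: 9170/3 ≈ 3056.7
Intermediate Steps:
M = -2
s(X) = (2 + X)/(2*X) (s(X) = (2 + X)/((2*X)) = (2 + X)*(1/(2*X)) = (2 + X)/(2*X))
L(V, I) = 4 (L(V, I) = -1 + 5 = 4)
E = -1516/3 (E = -4*379/3 = -⅓*1516 = -1516/3 ≈ -505.33)
v + E = 3562 - 1516/3 = 9170/3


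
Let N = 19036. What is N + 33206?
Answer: 52242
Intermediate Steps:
N + 33206 = 19036 + 33206 = 52242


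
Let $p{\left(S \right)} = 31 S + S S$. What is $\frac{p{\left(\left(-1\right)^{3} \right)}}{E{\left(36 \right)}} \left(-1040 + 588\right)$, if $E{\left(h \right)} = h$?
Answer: $\frac{1130}{3} \approx 376.67$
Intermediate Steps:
$p{\left(S \right)} = S^{2} + 31 S$ ($p{\left(S \right)} = 31 S + S^{2} = S^{2} + 31 S$)
$\frac{p{\left(\left(-1\right)^{3} \right)}}{E{\left(36 \right)}} \left(-1040 + 588\right) = \frac{\left(-1\right)^{3} \left(31 + \left(-1\right)^{3}\right)}{36} \left(-1040 + 588\right) = - (31 - 1) \frac{1}{36} \left(-452\right) = \left(-1\right) 30 \cdot \frac{1}{36} \left(-452\right) = \left(-30\right) \frac{1}{36} \left(-452\right) = \left(- \frac{5}{6}\right) \left(-452\right) = \frac{1130}{3}$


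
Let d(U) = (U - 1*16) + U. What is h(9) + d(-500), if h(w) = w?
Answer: -1007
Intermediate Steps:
d(U) = -16 + 2*U (d(U) = (U - 16) + U = (-16 + U) + U = -16 + 2*U)
h(9) + d(-500) = 9 + (-16 + 2*(-500)) = 9 + (-16 - 1000) = 9 - 1016 = -1007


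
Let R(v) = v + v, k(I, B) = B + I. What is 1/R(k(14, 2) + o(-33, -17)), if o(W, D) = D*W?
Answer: 1/1154 ≈ 0.00086655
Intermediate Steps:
R(v) = 2*v
1/R(k(14, 2) + o(-33, -17)) = 1/(2*((2 + 14) - 17*(-33))) = 1/(2*(16 + 561)) = 1/(2*577) = 1/1154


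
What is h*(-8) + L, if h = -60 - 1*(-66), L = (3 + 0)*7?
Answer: -27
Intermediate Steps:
L = 21 (L = 3*7 = 21)
h = 6 (h = -60 + 66 = 6)
h*(-8) + L = 6*(-8) + 21 = -48 + 21 = -27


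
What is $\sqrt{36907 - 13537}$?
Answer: $\sqrt{23370} \approx 152.87$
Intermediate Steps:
$\sqrt{36907 - 13537} = \sqrt{23370}$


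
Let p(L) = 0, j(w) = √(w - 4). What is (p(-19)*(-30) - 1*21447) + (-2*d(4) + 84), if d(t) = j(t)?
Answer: -21363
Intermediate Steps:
j(w) = √(-4 + w)
d(t) = √(-4 + t)
(p(-19)*(-30) - 1*21447) + (-2*d(4) + 84) = (0*(-30) - 1*21447) + (-2*√(-4 + 4) + 84) = (0 - 21447) + (-2*√0 + 84) = -21447 + (-2*0 + 84) = -21447 + (0 + 84) = -21447 + 84 = -21363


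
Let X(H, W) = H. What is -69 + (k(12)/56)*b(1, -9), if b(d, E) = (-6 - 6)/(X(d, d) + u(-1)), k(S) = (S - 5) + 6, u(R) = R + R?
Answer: -927/14 ≈ -66.214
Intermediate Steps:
u(R) = 2*R
k(S) = 1 + S (k(S) = (-5 + S) + 6 = 1 + S)
b(d, E) = -12/(-2 + d) (b(d, E) = (-6 - 6)/(d + 2*(-1)) = -12/(d - 2) = -12/(-2 + d))
-69 + (k(12)/56)*b(1, -9) = -69 + ((1 + 12)/56)*(-12/(-2 + 1)) = -69 + (13*(1/56))*(-12/(-1)) = -69 + 13*(-12*(-1))/56 = -69 + (13/56)*12 = -69 + 39/14 = -927/14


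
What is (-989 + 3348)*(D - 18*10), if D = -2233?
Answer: -5692267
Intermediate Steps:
(-989 + 3348)*(D - 18*10) = (-989 + 3348)*(-2233 - 18*10) = 2359*(-2233 - 180) = 2359*(-2413) = -5692267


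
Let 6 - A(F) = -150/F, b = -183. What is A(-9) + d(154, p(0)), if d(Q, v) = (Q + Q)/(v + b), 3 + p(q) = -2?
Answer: -1735/141 ≈ -12.305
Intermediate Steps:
p(q) = -5 (p(q) = -3 - 2 = -5)
A(F) = 6 + 150/F (A(F) = 6 - (-150)/F = 6 + 150/F)
d(Q, v) = 2*Q/(-183 + v) (d(Q, v) = (Q + Q)/(v - 183) = (2*Q)/(-183 + v) = 2*Q/(-183 + v))
A(-9) + d(154, p(0)) = (6 + 150/(-9)) + 2*154/(-183 - 5) = (6 + 150*(-1/9)) + 2*154/(-188) = (6 - 50/3) + 2*154*(-1/188) = -32/3 - 77/47 = -1735/141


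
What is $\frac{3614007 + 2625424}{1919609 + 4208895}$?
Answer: $\frac{6239431}{6128504} \approx 1.0181$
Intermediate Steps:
$\frac{3614007 + 2625424}{1919609 + 4208895} = \frac{6239431}{6128504}$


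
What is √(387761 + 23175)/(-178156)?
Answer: -√102734/89078 ≈ -0.0035982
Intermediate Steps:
√(387761 + 23175)/(-178156) = √410936*(-1/178156) = (2*√102734)*(-1/178156) = -√102734/89078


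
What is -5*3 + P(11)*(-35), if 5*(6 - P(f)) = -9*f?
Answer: -918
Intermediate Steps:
P(f) = 6 + 9*f/5 (P(f) = 6 - (-9)*f/5 = 6 + 9*f/5)
-5*3 + P(11)*(-35) = -5*3 + (6 + (9/5)*11)*(-35) = -15 + (6 + 99/5)*(-35) = -15 + (129/5)*(-35) = -15 - 903 = -918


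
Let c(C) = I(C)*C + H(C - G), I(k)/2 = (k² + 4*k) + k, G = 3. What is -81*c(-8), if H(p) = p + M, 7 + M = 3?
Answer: 32319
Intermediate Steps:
M = -4 (M = -7 + 3 = -4)
I(k) = 2*k² + 10*k (I(k) = 2*((k² + 4*k) + k) = 2*(k² + 5*k) = 2*k² + 10*k)
H(p) = -4 + p (H(p) = p - 4 = -4 + p)
c(C) = -7 + C + 2*C²*(5 + C) (c(C) = (2*C*(5 + C))*C + (-4 + (C - 1*3)) = 2*C²*(5 + C) + (-4 + (C - 3)) = 2*C²*(5 + C) + (-4 + (-3 + C)) = 2*C²*(5 + C) + (-7 + C) = -7 + C + 2*C²*(5 + C))
-81*c(-8) = -81*(-7 - 8 + 2*(-8)²*(5 - 8)) = -81*(-7 - 8 + 2*64*(-3)) = -81*(-7 - 8 - 384) = -81*(-399) = 32319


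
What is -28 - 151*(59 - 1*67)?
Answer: 1180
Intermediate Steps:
-28 - 151*(59 - 1*67) = -28 - 151*(59 - 67) = -28 - 151*(-8) = -28 + 1208 = 1180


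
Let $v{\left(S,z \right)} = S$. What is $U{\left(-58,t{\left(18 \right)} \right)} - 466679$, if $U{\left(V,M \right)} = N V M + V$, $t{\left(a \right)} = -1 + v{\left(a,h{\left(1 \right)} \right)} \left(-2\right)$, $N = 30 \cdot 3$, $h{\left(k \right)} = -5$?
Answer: $-273597$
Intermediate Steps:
$N = 90$
$t{\left(a \right)} = -1 - 2 a$ ($t{\left(a \right)} = -1 + a \left(-2\right) = -1 - 2 a$)
$U{\left(V,M \right)} = V + 90 M V$ ($U{\left(V,M \right)} = 90 V M + V = 90 M V + V = V + 90 M V$)
$U{\left(-58,t{\left(18 \right)} \right)} - 466679 = - 58 \left(1 + 90 \left(-1 - 36\right)\right) - 466679 = - 58 \left(1 + 90 \left(-37\right)\right) - 466679 = - 58 \left(1 - 3330\right) - 466679 = \left(-58\right) \left(-3329\right) - 466679 = 193082 - 466679 = -273597$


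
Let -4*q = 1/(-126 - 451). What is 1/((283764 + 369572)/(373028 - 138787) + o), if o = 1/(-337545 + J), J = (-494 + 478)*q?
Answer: 45621589742029/127245850625527 ≈ 0.35853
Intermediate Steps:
q = 1/2308 (q = -1/(4*(-126 - 451)) = -¼/(-577) = -¼*(-1/577) = 1/2308 ≈ 0.00043328)
J = -4/577 (J = (-494 + 478)*(1/2308) = -16*1/2308 = -4/577 ≈ -0.0069324)
o = -577/194763469 (o = 1/(-337545 - 4/577) = 1/(-194763469/577) = -577/194763469 ≈ -2.9626e-6)
1/((283764 + 369572)/(373028 - 138787) + o) = 1/((283764 + 369572)/(373028 - 138787) - 577/194763469) = 1/(653336/234241 - 577/194763469) = 1/(127245850625527/45621589742029) = 45621589742029/127245850625527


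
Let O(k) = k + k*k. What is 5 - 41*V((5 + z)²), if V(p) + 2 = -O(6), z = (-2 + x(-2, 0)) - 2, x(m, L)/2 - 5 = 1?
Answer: 1809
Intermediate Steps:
x(m, L) = 12 (x(m, L) = 10 + 2*1 = 10 + 2 = 12)
O(k) = k + k²
z = 8 (z = (-2 + 12) - 2 = 10 - 2 = 8)
V(p) = -44 (V(p) = -2 - 6*(1 + 6) = -2 - 6*7 = -2 - 1*42 = -2 - 42 = -44)
5 - 41*V((5 + z)²) = 5 - 41*(-44) = 5 + 1804 = 1809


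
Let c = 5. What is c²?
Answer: 25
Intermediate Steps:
c² = 5² = 25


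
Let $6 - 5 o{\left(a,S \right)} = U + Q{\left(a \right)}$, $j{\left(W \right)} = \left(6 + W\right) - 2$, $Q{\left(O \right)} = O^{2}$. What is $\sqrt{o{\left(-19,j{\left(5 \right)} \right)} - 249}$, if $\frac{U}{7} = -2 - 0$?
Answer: $\frac{i \sqrt{7930}}{5} \approx 17.81 i$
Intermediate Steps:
$j{\left(W \right)} = 4 + W$
$U = -14$ ($U = 7 \left(-2 - 0\right) = 7 \left(-2 + 0\right) = 7 \left(-2\right) = -14$)
$o{\left(a,S \right)} = 4 - \frac{a^{2}}{5}$ ($o{\left(a,S \right)} = \frac{6}{5} - \frac{-14 + a^{2}}{5} = \frac{6}{5} - \left(- \frac{14}{5} + \frac{a^{2}}{5}\right) = 4 - \frac{a^{2}}{5}$)
$\sqrt{o{\left(-19,j{\left(5 \right)} \right)} - 249} = \sqrt{\left(4 - \frac{\left(-19\right)^{2}}{5}\right) - 249} = \sqrt{\left(4 - \frac{361}{5}\right) - 249} = \sqrt{- \frac{341}{5} - 249} = \sqrt{- \frac{1586}{5}} = \frac{i \sqrt{7930}}{5}$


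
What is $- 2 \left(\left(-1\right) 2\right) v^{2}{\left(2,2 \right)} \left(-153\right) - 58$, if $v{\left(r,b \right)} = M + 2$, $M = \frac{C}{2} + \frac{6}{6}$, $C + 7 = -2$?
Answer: $-1435$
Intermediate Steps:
$C = -9$ ($C = -7 - 2 = -9$)
$M = - \frac{7}{2}$ ($M = - \frac{9}{2} + \frac{6}{6} = \left(-9\right) \frac{1}{2} + 6 \cdot \frac{1}{6} = - \frac{9}{2} + 1 = - \frac{7}{2} \approx -3.5$)
$v{\left(r,b \right)} = - \frac{3}{2}$ ($v{\left(r,b \right)} = - \frac{7}{2} + 2 = - \frac{3}{2}$)
$- 2 \left(\left(-1\right) 2\right) v^{2}{\left(2,2 \right)} \left(-153\right) - 58 = - 2 \left(\left(-1\right) 2\right) \left(- \frac{3}{2}\right)^{2} \left(-153\right) - 58 = \left(-2\right) \left(-2\right) \frac{9}{4} \left(-153\right) - 58 = 4 \cdot \frac{9}{4} \left(-153\right) - 58 = 9 \left(-153\right) - 58 = -1377 - 58 = -1435$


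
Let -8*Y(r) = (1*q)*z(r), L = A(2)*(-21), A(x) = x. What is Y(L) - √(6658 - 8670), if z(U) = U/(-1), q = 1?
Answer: -21/4 - 2*I*√503 ≈ -5.25 - 44.855*I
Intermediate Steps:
z(U) = -U (z(U) = U*(-1) = -U)
L = -42 (L = 2*(-21) = -42)
Y(r) = r/8 (Y(r) = -1*1*(-r)/8 = -(-r)/8 = -(-1)*r/8 = r/8)
Y(L) - √(6658 - 8670) = (⅛)*(-42) - √(6658 - 8670) = -21/4 - √(-2012) = -21/4 - 2*I*√503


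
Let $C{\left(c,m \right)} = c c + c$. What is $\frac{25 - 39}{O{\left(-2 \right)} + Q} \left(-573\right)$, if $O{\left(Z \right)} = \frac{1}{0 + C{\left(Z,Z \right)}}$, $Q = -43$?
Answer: $- \frac{16044}{85} \approx -188.75$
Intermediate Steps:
$C{\left(c,m \right)} = c + c^{2}$ ($C{\left(c,m \right)} = c^{2} + c = c + c^{2}$)
$O{\left(Z \right)} = \frac{1}{Z \left(1 + Z\right)}$ ($O{\left(Z \right)} = \frac{1}{0 + Z \left(1 + Z\right)} = \frac{1}{Z \left(1 + Z\right)}$)
$\frac{25 - 39}{O{\left(-2 \right)} + Q} \left(-573\right) = \frac{25 - 39}{\frac{1}{\left(-2\right) \left(1 - 2\right)} - 43} \left(-573\right) = - \frac{14}{- \frac{1}{2 \left(-1\right)} - 43} \left(-573\right) = - \frac{14}{\left(- \frac{1}{2}\right) \left(-1\right) - 43} \left(-573\right) = - \frac{14}{\frac{1}{2} - 43} \left(-573\right) = - \frac{14}{- \frac{85}{2}} \left(-573\right) = \left(-14\right) \left(- \frac{2}{85}\right) \left(-573\right) = \frac{28}{85} \left(-573\right) = - \frac{16044}{85}$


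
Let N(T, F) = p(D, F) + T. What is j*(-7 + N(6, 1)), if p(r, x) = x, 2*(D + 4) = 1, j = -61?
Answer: 0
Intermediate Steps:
D = -7/2 (D = -4 + (½)*1 = -4 + ½ = -7/2 ≈ -3.5000)
N(T, F) = F + T
j*(-7 + N(6, 1)) = -61*(-7 + (1 + 6)) = -61*(-7 + 7) = -61*0 = 0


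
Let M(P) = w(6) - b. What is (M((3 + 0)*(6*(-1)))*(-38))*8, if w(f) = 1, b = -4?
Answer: -1520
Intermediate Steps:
M(P) = 5 (M(P) = 1 - 1*(-4) = 1 + 4 = 5)
(M((3 + 0)*(6*(-1)))*(-38))*8 = (5*(-38))*8 = -190*8 = -1520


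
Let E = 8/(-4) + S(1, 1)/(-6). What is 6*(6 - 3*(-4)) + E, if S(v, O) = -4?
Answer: 320/3 ≈ 106.67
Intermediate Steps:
E = -4/3 (E = 8/(-4) - 4/(-6) = 8*(-¼) - 4*(-⅙) = -2 + ⅔ = -4/3 ≈ -1.3333)
6*(6 - 3*(-4)) + E = 6*(6 - 3*(-4)) - 4/3 = 6*(6 + 12) - 4/3 = 6*18 - 4/3 = 108 - 4/3 = 320/3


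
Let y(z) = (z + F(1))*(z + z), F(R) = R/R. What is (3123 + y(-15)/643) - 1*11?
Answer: 2001436/643 ≈ 3112.7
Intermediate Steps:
F(R) = 1
y(z) = 2*z*(1 + z) (y(z) = (z + 1)*(z + z) = (1 + z)*(2*z) = 2*z*(1 + z))
(3123 + y(-15)/643) - 1*11 = (3123 + (2*(-15)*(1 - 15))/643) - 1*11 = (3123 + (2*(-15)*(-14))*(1/643)) - 11 = (3123 + 420*(1/643)) - 11 = (3123 + 420/643) - 11 = 2008509/643 - 11 = 2001436/643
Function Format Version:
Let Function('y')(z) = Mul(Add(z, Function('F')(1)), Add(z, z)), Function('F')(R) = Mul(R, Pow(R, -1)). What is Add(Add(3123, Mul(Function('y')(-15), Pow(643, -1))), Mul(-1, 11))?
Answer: Rational(2001436, 643) ≈ 3112.7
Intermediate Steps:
Function('F')(R) = 1
Function('y')(z) = Mul(2, z, Add(1, z)) (Function('y')(z) = Mul(Add(z, 1), Add(z, z)) = Mul(Add(1, z), Mul(2, z)) = Mul(2, z, Add(1, z)))
Add(Add(3123, Mul(Function('y')(-15), Pow(643, -1))), Mul(-1, 11)) = Add(Add(3123, Mul(Mul(2, -15, Add(1, -15)), Pow(643, -1))), Mul(-1, 11)) = Add(Add(3123, Mul(Mul(2, -15, -14), Rational(1, 643))), -11) = Add(Add(3123, Mul(420, Rational(1, 643))), -11) = Add(Add(3123, Rational(420, 643)), -11) = Add(Rational(2008509, 643), -11) = Rational(2001436, 643)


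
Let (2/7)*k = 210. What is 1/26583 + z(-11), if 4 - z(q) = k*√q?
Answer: 106333/26583 - 735*I*√11 ≈ 4.0 - 2437.7*I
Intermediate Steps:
k = 735 (k = (7/2)*210 = 735)
z(q) = 4 - 735*√q
1/26583 + z(-11) = 1/26583 + (4 - 735*I*√11) = 106333/26583 - 735*I*√11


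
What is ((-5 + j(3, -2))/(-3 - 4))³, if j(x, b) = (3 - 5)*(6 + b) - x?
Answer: 4096/343 ≈ 11.942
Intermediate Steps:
j(x, b) = -12 - x - 2*b (j(x, b) = -2*(6 + b) - x = (-12 - 2*b) - x = -12 - x - 2*b)
((-5 + j(3, -2))/(-3 - 4))³ = ((-5 + (-12 - 1*3 - 2*(-2)))/(-3 - 4))³ = ((-5 + (-12 - 3 + 4))/(-7))³ = ((-5 - 11)*(-⅐))³ = (-16*(-⅐))³ = (16/7)³ = 4096/343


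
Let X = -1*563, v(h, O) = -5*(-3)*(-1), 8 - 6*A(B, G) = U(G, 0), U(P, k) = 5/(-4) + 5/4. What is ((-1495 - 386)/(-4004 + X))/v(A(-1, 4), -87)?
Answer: -627/22835 ≈ -0.027458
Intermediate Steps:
U(P, k) = 0 (U(P, k) = 5*(-¼) + 5*(¼) = -5/4 + 5/4 = 0)
A(B, G) = 4/3 (A(B, G) = 4/3 - ⅙*0 = 4/3 + 0 = 4/3)
v(h, O) = -15 (v(h, O) = 15*(-1) = -15)
X = -563
((-1495 - 386)/(-4004 + X))/v(A(-1, 4), -87) = ((-1495 - 386)/(-4004 - 563))/(-15) = -1881/(-4567)*(-1/15) = -1881*(-1/4567)*(-1/15) = (1881/4567)*(-1/15) = -627/22835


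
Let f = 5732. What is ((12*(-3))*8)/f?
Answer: -72/1433 ≈ -0.050244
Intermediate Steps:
((12*(-3))*8)/f = ((12*(-3))*8)/5732 = -36*8*(1/5732) = -288*1/5732 = -72/1433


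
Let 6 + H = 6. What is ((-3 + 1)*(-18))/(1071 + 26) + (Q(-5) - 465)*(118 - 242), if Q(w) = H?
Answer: 63253056/1097 ≈ 57660.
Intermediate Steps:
H = 0 (H = -6 + 6 = 0)
Q(w) = 0
((-3 + 1)*(-18))/(1071 + 26) + (Q(-5) - 465)*(118 - 242) = ((-3 + 1)*(-18))/(1071 + 26) + (0 - 465)*(118 - 242) = (-2*(-18))/1097 - 465*(-124) = (1/1097)*36 + 57660 = 36/1097 + 57660 = 63253056/1097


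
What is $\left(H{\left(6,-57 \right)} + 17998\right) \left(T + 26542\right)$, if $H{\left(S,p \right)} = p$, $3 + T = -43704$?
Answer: $-307957265$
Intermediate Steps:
$T = -43707$ ($T = -3 - 43704 = -43707$)
$\left(H{\left(6,-57 \right)} + 17998\right) \left(T + 26542\right) = \left(-57 + 17998\right) \left(-43707 + 26542\right) = 17941 \left(-17165\right) = -307957265$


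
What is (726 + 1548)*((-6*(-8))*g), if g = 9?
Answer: 982368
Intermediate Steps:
(726 + 1548)*((-6*(-8))*g) = (726 + 1548)*(-6*(-8)*9) = 2274*(48*9) = 2274*432 = 982368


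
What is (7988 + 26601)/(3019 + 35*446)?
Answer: 34589/18629 ≈ 1.8567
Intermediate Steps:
(7988 + 26601)/(3019 + 35*446) = 34589/(3019 + 15610) = 34589/18629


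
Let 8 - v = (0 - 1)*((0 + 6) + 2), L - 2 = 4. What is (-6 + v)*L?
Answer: 60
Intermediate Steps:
L = 6 (L = 2 + 4 = 6)
v = 16 (v = 8 - (0 - 1)*((0 + 6) + 2) = 8 - (-1)*(6 + 2) = 8 - (-1)*8 = 8 - 1*(-8) = 8 + 8 = 16)
(-6 + v)*L = (-6 + 16)*6 = 10*6 = 60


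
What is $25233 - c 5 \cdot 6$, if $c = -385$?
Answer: $36783$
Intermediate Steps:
$25233 - c 5 \cdot 6 = 25233 - - 385 \cdot 5 \cdot 6 = 25233 - \left(-385\right) 30 = 25233 - -11550 = 25233 + 11550 = 36783$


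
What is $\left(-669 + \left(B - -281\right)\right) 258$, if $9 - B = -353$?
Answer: $-6708$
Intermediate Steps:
$B = 362$ ($B = 9 - -353 = 9 + 353 = 362$)
$\left(-669 + \left(B - -281\right)\right) 258 = \left(-669 + \left(362 - -281\right)\right) 258 = \left(-669 + \left(362 + 281\right)\right) 258 = \left(-669 + 643\right) 258 = \left(-26\right) 258 = -6708$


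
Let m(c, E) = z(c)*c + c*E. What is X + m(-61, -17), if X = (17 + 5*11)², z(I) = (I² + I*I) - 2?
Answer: -447619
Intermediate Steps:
z(I) = -2 + 2*I² (z(I) = (I² + I²) - 2 = 2*I² - 2 = -2 + 2*I²)
m(c, E) = E*c + c*(-2 + 2*c²) (m(c, E) = (-2 + 2*c²)*c + c*E = c*(-2 + 2*c²) + E*c = E*c + c*(-2 + 2*c²))
X = 5184 (X = (17 + 55)² = 72² = 5184)
X + m(-61, -17) = 5184 - 61*(-2 - 17 + 2*(-61)²) = 5184 - 61*(-2 - 17 + 2*3721) = 5184 - 61*(-2 - 17 + 7442) = 5184 - 61*7423 = 5184 - 452803 = -447619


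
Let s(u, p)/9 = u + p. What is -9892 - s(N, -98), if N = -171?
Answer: -7471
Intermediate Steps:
s(u, p) = 9*p + 9*u (s(u, p) = 9*(u + p) = 9*(p + u) = 9*p + 9*u)
-9892 - s(N, -98) = -9892 - (9*(-98) + 9*(-171)) = -9892 - (-882 - 1539) = -9892 - 1*(-2421) = -9892 + 2421 = -7471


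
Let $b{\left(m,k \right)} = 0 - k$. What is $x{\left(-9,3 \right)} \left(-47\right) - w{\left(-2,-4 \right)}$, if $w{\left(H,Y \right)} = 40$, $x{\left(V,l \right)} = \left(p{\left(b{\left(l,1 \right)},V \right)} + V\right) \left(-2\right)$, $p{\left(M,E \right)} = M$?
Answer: $-980$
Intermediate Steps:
$b{\left(m,k \right)} = - k$
$x{\left(V,l \right)} = 2 - 2 V$ ($x{\left(V,l \right)} = \left(\left(-1\right) 1 + V\right) \left(-2\right) = \left(-1 + V\right) \left(-2\right) = 2 - 2 V$)
$x{\left(-9,3 \right)} \left(-47\right) - w{\left(-2,-4 \right)} = \left(2 - -18\right) \left(-47\right) - 40 = \left(2 + 18\right) \left(-47\right) - 40 = 20 \left(-47\right) - 40 = -940 - 40 = -980$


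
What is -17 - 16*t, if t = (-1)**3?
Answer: -1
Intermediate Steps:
t = -1
-17 - 16*t = -17 - 16*(-1) = -17 + 16 = -1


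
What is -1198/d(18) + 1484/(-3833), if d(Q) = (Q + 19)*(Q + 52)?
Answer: -4217747/4963735 ≈ -0.84971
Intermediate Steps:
d(Q) = (19 + Q)*(52 + Q)
-1198/d(18) + 1484/(-3833) = -1198/(988 + 18² + 71*18) + 1484/(-3833) = -1198/(988 + 324 + 1278) + 1484*(-1/3833) = -1198/2590 - 1484/3833 = -1198*1/2590 - 1484/3833 = -599/1295 - 1484/3833 = -4217747/4963735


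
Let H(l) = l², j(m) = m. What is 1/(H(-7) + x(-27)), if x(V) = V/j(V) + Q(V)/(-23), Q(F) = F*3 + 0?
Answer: 23/1231 ≈ 0.018684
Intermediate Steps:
Q(F) = 3*F (Q(F) = 3*F + 0 = 3*F)
x(V) = 1 - 3*V/23 (x(V) = V/V + (3*V)/(-23) = 1 + (3*V)*(-1/23) = 1 - 3*V/23)
1/(H(-7) + x(-27)) = 1/((-7)² + (1 - 3/23*(-27))) = 1/(49 + (1 + 81/23)) = 1/(49 + 104/23) = 1/(1231/23) = 23/1231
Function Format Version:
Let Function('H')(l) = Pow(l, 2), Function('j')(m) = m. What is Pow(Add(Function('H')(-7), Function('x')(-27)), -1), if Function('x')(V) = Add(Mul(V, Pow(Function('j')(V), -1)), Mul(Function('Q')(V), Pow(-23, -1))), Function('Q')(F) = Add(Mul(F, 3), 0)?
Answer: Rational(23, 1231) ≈ 0.018684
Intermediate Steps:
Function('Q')(F) = Mul(3, F) (Function('Q')(F) = Add(Mul(3, F), 0) = Mul(3, F))
Function('x')(V) = Add(1, Mul(Rational(-3, 23), V)) (Function('x')(V) = Add(Mul(V, Pow(V, -1)), Mul(Mul(3, V), Pow(-23, -1))) = Add(1, Mul(Mul(3, V), Rational(-1, 23))) = Add(1, Mul(Rational(-3, 23), V)))
Pow(Add(Function('H')(-7), Function('x')(-27)), -1) = Pow(Add(Pow(-7, 2), Add(1, Mul(Rational(-3, 23), -27))), -1) = Pow(Add(49, Add(1, Rational(81, 23))), -1) = Pow(Add(49, Rational(104, 23)), -1) = Pow(Rational(1231, 23), -1) = Rational(23, 1231)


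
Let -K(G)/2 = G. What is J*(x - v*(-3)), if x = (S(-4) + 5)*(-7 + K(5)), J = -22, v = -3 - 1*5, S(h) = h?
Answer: 902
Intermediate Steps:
v = -8 (v = -3 - 5 = -8)
K(G) = -2*G
x = -17 (x = (-4 + 5)*(-7 - 2*5) = 1*(-7 - 10) = 1*(-17) = -17)
J*(x - v*(-3)) = -22*(-17 - 1*(-8)*(-3)) = -22*(-17 + 8*(-3)) = -22*(-17 - 24) = -22*(-41) = 902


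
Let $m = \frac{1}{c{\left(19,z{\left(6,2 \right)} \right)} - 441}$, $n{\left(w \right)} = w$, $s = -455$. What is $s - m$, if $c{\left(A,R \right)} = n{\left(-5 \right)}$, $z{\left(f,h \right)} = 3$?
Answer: $- \frac{202929}{446} \approx -455.0$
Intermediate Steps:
$c{\left(A,R \right)} = -5$
$m = - \frac{1}{446}$ ($m = \frac{1}{-5 - 441} = \frac{1}{-446} = - \frac{1}{446} \approx -0.0022422$)
$s - m = -455 - - \frac{1}{446} = -455 + \frac{1}{446} = - \frac{202929}{446}$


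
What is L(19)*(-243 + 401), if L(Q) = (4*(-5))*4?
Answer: -12640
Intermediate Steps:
L(Q) = -80 (L(Q) = -20*4 = -80)
L(19)*(-243 + 401) = -80*(-243 + 401) = -80*158 = -12640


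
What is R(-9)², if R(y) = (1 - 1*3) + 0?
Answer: 4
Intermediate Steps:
R(y) = -2 (R(y) = (1 - 3) + 0 = -2 + 0 = -2)
R(-9)² = (-2)² = 4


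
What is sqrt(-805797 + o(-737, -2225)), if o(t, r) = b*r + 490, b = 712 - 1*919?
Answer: 2*I*sqrt(86183) ≈ 587.14*I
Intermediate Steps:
b = -207 (b = 712 - 919 = -207)
o(t, r) = 490 - 207*r (o(t, r) = -207*r + 490 = 490 - 207*r)
sqrt(-805797 + o(-737, -2225)) = sqrt(-805797 + (490 - 207*(-2225))) = sqrt(-805797 + (490 + 460575)) = sqrt(-805797 + 461065) = sqrt(-344732) = 2*I*sqrt(86183)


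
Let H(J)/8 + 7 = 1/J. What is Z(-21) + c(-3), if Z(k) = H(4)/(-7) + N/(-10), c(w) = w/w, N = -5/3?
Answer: 373/42 ≈ 8.8810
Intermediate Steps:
H(J) = -56 + 8/J
N = -5/3 (N = -5*⅓ = -5/3 ≈ -1.6667)
c(w) = 1
Z(k) = 331/42 (Z(k) = (-56 + 8/4)/(-7) - 5/3/(-10) = (-56 + 8*(¼))*(-⅐) - 5/3*(-⅒) = (-56 + 2)*(-⅐) + ⅙ = -54*(-⅐) + ⅙ = 54/7 + ⅙ = 331/42)
Z(-21) + c(-3) = 331/42 + 1 = 373/42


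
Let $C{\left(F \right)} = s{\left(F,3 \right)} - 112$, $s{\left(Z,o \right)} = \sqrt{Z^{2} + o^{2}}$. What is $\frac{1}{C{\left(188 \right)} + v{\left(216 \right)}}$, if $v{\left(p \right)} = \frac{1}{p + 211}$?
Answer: $\frac{20420421}{4158837808} + \frac{182329 \sqrt{35353}}{4158837808} \approx 0.013153$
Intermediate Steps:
$v{\left(p \right)} = \frac{1}{211 + p}$
$C{\left(F \right)} = -112 + \sqrt{9 + F^{2}}$ ($C{\left(F \right)} = \sqrt{F^{2} + 3^{2}} - 112 = \sqrt{F^{2} + 9} - 112 = \sqrt{9 + F^{2}} - 112 = -112 + \sqrt{9 + F^{2}}$)
$\frac{1}{C{\left(188 \right)} + v{\left(216 \right)}} = \frac{1}{\left(-112 + \sqrt{9 + 188^{2}}\right) + \frac{1}{211 + 216}} = \frac{1}{\left(-112 + \sqrt{9 + 35344}\right) + \frac{1}{427}} = \frac{1}{\left(-112 + \sqrt{35353}\right) + \frac{1}{427}} = \frac{1}{- \frac{47823}{427} + \sqrt{35353}}$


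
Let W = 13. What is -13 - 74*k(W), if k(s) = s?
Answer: -975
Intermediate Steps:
-13 - 74*k(W) = -13 - 74*13 = -13 - 962 = -975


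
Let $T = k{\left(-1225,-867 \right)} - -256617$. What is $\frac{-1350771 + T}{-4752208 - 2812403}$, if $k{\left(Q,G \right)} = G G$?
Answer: $\frac{114155}{2521537} \approx 0.045272$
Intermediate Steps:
$k{\left(Q,G \right)} = G^{2}$
$T = 1008306$ ($T = \left(-867\right)^{2} - -256617 = 751689 + 256617 = 1008306$)
$\frac{-1350771 + T}{-4752208 - 2812403} = \frac{-1350771 + 1008306}{-4752208 - 2812403} = - \frac{342465}{-7564611} = \left(-342465\right) \left(- \frac{1}{7564611}\right) = \frac{114155}{2521537}$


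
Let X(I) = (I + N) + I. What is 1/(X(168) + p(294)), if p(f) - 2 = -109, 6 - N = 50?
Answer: 1/185 ≈ 0.0054054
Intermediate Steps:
N = -44 (N = 6 - 1*50 = 6 - 50 = -44)
p(f) = -107 (p(f) = 2 - 109 = -107)
X(I) = -44 + 2*I (X(I) = (I - 44) + I = (-44 + I) + I = -44 + 2*I)
1/(X(168) + p(294)) = 1/((-44 + 2*168) - 107) = 1/((-44 + 336) - 107) = 1/(292 - 107) = 1/185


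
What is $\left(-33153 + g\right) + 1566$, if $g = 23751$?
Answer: $-7836$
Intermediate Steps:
$\left(-33153 + g\right) + 1566 = \left(-33153 + 23751\right) + 1566 = -9402 + 1566 = -7836$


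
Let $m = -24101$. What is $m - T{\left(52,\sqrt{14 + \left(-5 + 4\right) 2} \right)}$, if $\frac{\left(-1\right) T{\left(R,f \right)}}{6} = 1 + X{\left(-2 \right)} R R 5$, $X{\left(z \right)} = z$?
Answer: $-186335$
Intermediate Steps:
$T{\left(R,f \right)} = -6 + 60 R^{2}$ ($T{\left(R,f \right)} = - 6 \left(1 - 2 R R 5\right) = - 6 \left(1 - 2 R^{2} \cdot 5\right) = - 6 \left(1 - 2 \cdot 5 R^{2}\right) = - 6 \left(1 - 10 R^{2}\right) = -6 + 60 R^{2}$)
$m - T{\left(52,\sqrt{14 + \left(-5 + 4\right) 2} \right)} = -24101 - \left(-6 + 60 \cdot 52^{2}\right) = -24101 - \left(-6 + 60 \cdot 2704\right) = -24101 - \left(-6 + 162240\right) = -24101 - 162234 = -186335$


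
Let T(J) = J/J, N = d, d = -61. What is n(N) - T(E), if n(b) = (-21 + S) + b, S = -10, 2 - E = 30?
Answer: -93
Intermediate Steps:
E = -28 (E = 2 - 1*30 = 2 - 30 = -28)
N = -61
T(J) = 1
n(b) = -31 + b (n(b) = (-21 - 10) + b = -31 + b)
n(N) - T(E) = (-31 - 61) - 1*1 = -92 - 1 = -93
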